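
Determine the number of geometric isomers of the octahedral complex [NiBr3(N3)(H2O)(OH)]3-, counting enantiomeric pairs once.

In an octahedral complex each vertex has one trans partner and four cis neighbours.
Working through the distinct placements yields 4 geometric isomers: Br mer (3 arrangements); Br fac (chiral).

4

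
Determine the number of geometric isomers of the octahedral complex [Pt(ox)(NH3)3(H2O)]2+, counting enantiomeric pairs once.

The six octahedral sites form three mutually perpendicular trans pairs.
Each ox is bidentate and must span two cis positions.
Working through the distinct placements yields 2 geometric isomers: NH3 fac; NH3 mer.

2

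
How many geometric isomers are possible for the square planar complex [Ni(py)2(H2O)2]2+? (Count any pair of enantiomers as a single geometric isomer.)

In a square planar complex each vertex has one trans partner and two cis neighbours.
There are 2 geometric isomers: py cis; py trans.

2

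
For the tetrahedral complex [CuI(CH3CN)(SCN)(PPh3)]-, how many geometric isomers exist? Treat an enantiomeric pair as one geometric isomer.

1

Only one geometric arrangement is possible; it has no improper symmetry element, so it exists as a pair of enantiomers (2 stereoisomers).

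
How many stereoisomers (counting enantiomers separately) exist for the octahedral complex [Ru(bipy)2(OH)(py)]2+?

The six octahedral sites form three mutually perpendicular trans pairs.
Each bipy is bidentate and must span two cis positions.
There are 2 geometric isomers: OH and py mutually cis (chiral); OH and py mutually trans.
One of these lacks any improper symmetry element and so occurs as an enantiomeric pair, giving 2 + 1 = 3 stereoisomers in total.

3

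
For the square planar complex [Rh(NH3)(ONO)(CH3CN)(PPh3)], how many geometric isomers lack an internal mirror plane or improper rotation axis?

In a square planar complex each vertex has one trans partner and two cis neighbours.
There are 3 geometric isomers: (CH3CN/ONO trans, NH3/PPh3 trans); (CH3CN/PPh3 trans, NH3/ONO trans); (CH3CN/NH3 trans, ONO/PPh3 trans).
Each arrangement has an internal mirror plane or centre of symmetry, so none is chiral.

0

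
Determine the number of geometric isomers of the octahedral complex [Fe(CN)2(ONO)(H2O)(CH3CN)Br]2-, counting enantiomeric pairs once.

9

In an octahedral complex each vertex has one trans partner and four cis neighbours.
Placing the ligands in turn and identifying arrangements related by rotation or reflection leaves 9 distinct geometric isomers.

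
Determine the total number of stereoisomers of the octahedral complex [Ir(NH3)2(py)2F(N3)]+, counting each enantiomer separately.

The distinct arrangements are (6 in all): NH3 trans, py trans; NH3 cis, py cis (3 arrangements, 2 chiral); NH3 cis, py trans; NH3 trans, py cis.
Of these, 2 lack any improper symmetry element and so occur as enantiomeric pairs, giving 6 + 2 = 8 stereoisomers in total.

8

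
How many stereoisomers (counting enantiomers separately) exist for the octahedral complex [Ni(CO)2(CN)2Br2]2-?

The six octahedral sites form three mutually perpendicular trans pairs.
Working through the distinct placements yields 5 geometric isomers: CO trans, CN trans, Br trans; CO cis, CN cis, Br trans; CO trans, CN cis, Br cis; CO cis, CN cis, Br cis (chiral); CO cis, CN trans, Br cis.
One of these lacks any improper symmetry element and so occurs as an enantiomeric pair, giving 5 + 1 = 6 stereoisomers in total.

6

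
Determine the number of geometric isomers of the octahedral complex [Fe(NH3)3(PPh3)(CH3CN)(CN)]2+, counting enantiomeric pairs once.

In an octahedral complex each vertex has one trans partner and four cis neighbours.
Systematic placement gives 4 geometric isomers: NH3 mer (3 arrangements); NH3 fac (chiral).

4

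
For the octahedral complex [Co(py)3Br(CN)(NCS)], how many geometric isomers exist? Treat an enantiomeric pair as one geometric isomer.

The six octahedral sites form three mutually perpendicular trans pairs.
The distinct arrangements are (4 in all): py mer (3 arrangements); py fac (chiral).

4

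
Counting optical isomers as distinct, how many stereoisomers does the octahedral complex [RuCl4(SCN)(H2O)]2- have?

The six octahedral sites form three mutually perpendicular trans pairs.
There are 2 geometric isomers: SCN and H2O mutually trans; SCN and H2O mutually cis.
Each arrangement has an internal mirror plane or centre of symmetry, so none is chiral.

2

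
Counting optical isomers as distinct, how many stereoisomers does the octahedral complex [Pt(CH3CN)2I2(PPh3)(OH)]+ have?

8

The six octahedral sites form three mutually perpendicular trans pairs.
There are 6 geometric isomers: CH3CN trans, I trans; CH3CN trans, I cis; CH3CN cis, I cis (3 arrangements, 2 chiral); CH3CN cis, I trans.
Of these, 2 lack any improper symmetry element and so occur as enantiomeric pairs, giving 6 + 2 = 8 stereoisomers in total.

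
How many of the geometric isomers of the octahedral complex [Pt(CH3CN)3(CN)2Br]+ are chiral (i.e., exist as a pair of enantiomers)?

In an octahedral complex each vertex has one trans partner and four cis neighbours.
The distinct arrangements are (3 in all): CH3CN mer, CN trans; CH3CN fac, CN cis; CH3CN mer, CN cis.
Each arrangement has an internal mirror plane or centre of symmetry, so none is chiral.

0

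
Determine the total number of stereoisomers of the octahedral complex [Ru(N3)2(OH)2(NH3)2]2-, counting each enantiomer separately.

Working through the distinct placements yields 5 geometric isomers: N3 trans, OH trans, NH3 trans; N3 trans, OH cis, NH3 cis; N3 cis, OH trans, NH3 cis; N3 cis, OH cis, NH3 cis (chiral); N3 cis, OH cis, NH3 trans.
One of these lacks any improper symmetry element and so occurs as an enantiomeric pair, giving 5 + 1 = 6 stereoisomers in total.

6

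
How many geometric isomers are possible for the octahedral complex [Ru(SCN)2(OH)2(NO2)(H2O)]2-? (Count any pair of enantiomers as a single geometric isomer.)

6

The six octahedral sites form three mutually perpendicular trans pairs.
The distinct arrangements are (6 in all): SCN trans, OH trans; SCN cis, OH cis (3 arrangements, 2 chiral); SCN trans, OH cis; SCN cis, OH trans.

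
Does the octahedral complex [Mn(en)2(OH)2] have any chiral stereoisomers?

yes

The six octahedral sites form three mutually perpendicular trans pairs.
Each en is bidentate and must span two cis positions.
There are 2 geometric isomers: OH trans; OH cis (chiral).
One of these lacks any improper symmetry element and so occurs as an enantiomeric pair, giving 2 + 1 = 3 stereoisomers in total.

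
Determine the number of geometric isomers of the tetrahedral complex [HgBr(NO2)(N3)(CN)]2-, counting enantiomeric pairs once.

1

In a tetrahedral complex all four positions are equivalent and every pair of ligands is adjacent — there is no cis/trans distinction.
Only one geometric arrangement is possible; it has no improper symmetry element, so it exists as a pair of enantiomers (2 stereoisomers).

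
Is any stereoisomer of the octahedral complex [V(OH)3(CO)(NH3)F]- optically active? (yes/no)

yes

Working through the distinct placements yields 4 geometric isomers: OH mer (3 arrangements); OH fac (chiral).
One of these lacks any improper symmetry element and so occurs as an enantiomeric pair, giving 4 + 1 = 5 stereoisomers in total.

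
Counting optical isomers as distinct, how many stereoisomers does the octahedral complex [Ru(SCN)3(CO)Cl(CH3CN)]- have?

5

The six octahedral sites form three mutually perpendicular trans pairs.
Systematic placement gives 4 geometric isomers: SCN mer (3 arrangements); SCN fac (chiral).
One of these lacks any improper symmetry element and so occurs as an enantiomeric pair, giving 4 + 1 = 5 stereoisomers in total.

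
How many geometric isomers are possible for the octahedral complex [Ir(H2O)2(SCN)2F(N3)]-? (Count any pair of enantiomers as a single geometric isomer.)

In an octahedral complex each vertex has one trans partner and four cis neighbours.
The distinct arrangements are (6 in all): H2O cis, SCN trans; H2O cis, SCN cis (3 arrangements, 2 chiral); H2O trans, SCN trans; H2O trans, SCN cis.

6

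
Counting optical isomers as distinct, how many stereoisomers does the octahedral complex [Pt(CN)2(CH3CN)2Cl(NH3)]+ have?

8

Working through the distinct placements yields 6 geometric isomers: CN trans, CH3CN trans; CN cis, CH3CN trans; CN cis, CH3CN cis (3 arrangements, 2 chiral); CN trans, CH3CN cis.
Of these, 2 lack any improper symmetry element and so occur as enantiomeric pairs, giving 6 + 2 = 8 stereoisomers in total.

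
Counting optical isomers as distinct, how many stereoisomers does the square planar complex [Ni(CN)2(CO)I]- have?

In a square planar complex each vertex has one trans partner and two cis neighbours.
There are 2 geometric isomers: CN cis; CN trans.
Each arrangement has an internal mirror plane or centre of symmetry, so none is chiral.

2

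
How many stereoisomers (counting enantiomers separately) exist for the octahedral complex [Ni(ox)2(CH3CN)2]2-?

In an octahedral complex each vertex has one trans partner and four cis neighbours.
Each ox is bidentate and must span two cis positions.
Working through the distinct placements yields 2 geometric isomers: CH3CN trans; CH3CN cis (chiral).
One of these lacks any improper symmetry element and so occurs as an enantiomeric pair, giving 2 + 1 = 3 stereoisomers in total.

3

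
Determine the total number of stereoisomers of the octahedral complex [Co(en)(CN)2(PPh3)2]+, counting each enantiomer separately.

4

In an octahedral complex each vertex has one trans partner and four cis neighbours.
Each en is bidentate and must span two cis positions.
Working through the distinct placements yields 3 geometric isomers: CN trans, PPh3 cis; CN cis, PPh3 cis (chiral); CN cis, PPh3 trans.
One of these lacks any improper symmetry element and so occurs as an enantiomeric pair, giving 3 + 1 = 4 stereoisomers in total.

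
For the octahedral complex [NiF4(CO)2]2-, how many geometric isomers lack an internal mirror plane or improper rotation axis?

The six octahedral sites form three mutually perpendicular trans pairs.
Systematic placement gives 2 geometric isomers: CO trans; CO cis.
Each arrangement has an internal mirror plane or centre of symmetry, so none is chiral.

0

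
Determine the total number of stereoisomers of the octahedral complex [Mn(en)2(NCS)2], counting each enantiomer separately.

In an octahedral complex each vertex has one trans partner and four cis neighbours.
Each en is bidentate and must span two cis positions.
Systematic placement gives 2 geometric isomers: NCS trans; NCS cis (chiral).
One of these lacks any improper symmetry element and so occurs as an enantiomeric pair, giving 2 + 1 = 3 stereoisomers in total.

3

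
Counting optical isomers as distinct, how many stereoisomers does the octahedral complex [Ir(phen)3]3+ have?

An octahedron has six vertices in three trans pairs; every non-trans pair is cis.
Each phen is bidentate and must span two cis positions.
Only one geometric arrangement is possible; it has no improper symmetry element, so it exists as a pair of enantiomers (2 stereoisomers).

2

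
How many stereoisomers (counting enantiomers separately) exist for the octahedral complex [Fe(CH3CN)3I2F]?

3

Systematic placement gives 3 geometric isomers: CH3CN mer, I trans; CH3CN mer, I cis; CH3CN fac, I cis.
Each arrangement has an internal mirror plane or centre of symmetry, so none is chiral.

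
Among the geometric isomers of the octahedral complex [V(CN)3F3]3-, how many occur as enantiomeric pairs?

0

The distinct arrangements are (2 in all): CN mer; CN fac.
Each arrangement has an internal mirror plane or centre of symmetry, so none is chiral.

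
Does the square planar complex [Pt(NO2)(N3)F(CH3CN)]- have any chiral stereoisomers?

A square has two trans pairs of vertices; adjacent vertices are cis.
Systematic placement gives 3 geometric isomers: (CH3CN/N3 trans, F/NO2 trans); (CH3CN/NO2 trans, F/N3 trans); (CH3CN/F trans, N3/NO2 trans).
Each arrangement has an internal mirror plane or centre of symmetry, so none is chiral.

no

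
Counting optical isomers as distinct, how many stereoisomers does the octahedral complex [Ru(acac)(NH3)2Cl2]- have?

Each acac is bidentate and must span two cis positions.
There are 3 geometric isomers: NH3 cis, Cl trans; NH3 cis, Cl cis (chiral); NH3 trans, Cl cis.
One of these lacks any improper symmetry element and so occurs as an enantiomeric pair, giving 3 + 1 = 4 stereoisomers in total.

4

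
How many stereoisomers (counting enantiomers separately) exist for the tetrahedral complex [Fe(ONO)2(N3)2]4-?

1

All four vertices of a tetrahedron are equivalent and mutually adjacent, so cis/trans isomerism cannot arise.
Only one geometric arrangement is possible.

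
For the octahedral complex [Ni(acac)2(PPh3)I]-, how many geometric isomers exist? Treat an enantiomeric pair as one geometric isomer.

2

The six octahedral sites form three mutually perpendicular trans pairs.
Each acac is bidentate and must span two cis positions.
There are 2 geometric isomers: PPh3 and I mutually trans; PPh3 and I mutually cis (chiral).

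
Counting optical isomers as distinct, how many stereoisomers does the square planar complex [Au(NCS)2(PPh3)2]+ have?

2

A square has two trans pairs of vertices; adjacent vertices are cis.
The distinct arrangements are (2 in all): NCS cis; NCS trans.
Each arrangement has an internal mirror plane or centre of symmetry, so none is chiral.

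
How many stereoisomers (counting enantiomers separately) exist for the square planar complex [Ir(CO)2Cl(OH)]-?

A square has two trans pairs of vertices; adjacent vertices are cis.
There are 2 geometric isomers: CO cis; CO trans.
Each arrangement has an internal mirror plane or centre of symmetry, so none is chiral.

2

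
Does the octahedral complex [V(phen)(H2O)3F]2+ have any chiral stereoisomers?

Each phen is bidentate and must span two cis positions.
Systematic placement gives 2 geometric isomers: H2O fac; H2O mer.
Each arrangement has an internal mirror plane or centre of symmetry, so none is chiral.

no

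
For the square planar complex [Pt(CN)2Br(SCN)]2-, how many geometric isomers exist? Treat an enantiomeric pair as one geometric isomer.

In a square planar complex each vertex has one trans partner and two cis neighbours.
There are 2 geometric isomers: CN cis; CN trans.

2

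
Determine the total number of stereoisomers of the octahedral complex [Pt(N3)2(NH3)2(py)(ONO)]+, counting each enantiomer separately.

An octahedron has six vertices in three trans pairs; every non-trans pair is cis.
The distinct arrangements are (6 in all): N3 trans, NH3 trans; N3 trans, NH3 cis; N3 cis, NH3 cis (3 arrangements, 2 chiral); N3 cis, NH3 trans.
Of these, 2 lack any improper symmetry element and so occur as enantiomeric pairs, giving 6 + 2 = 8 stereoisomers in total.

8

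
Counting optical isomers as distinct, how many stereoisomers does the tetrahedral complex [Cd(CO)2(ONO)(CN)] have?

In a tetrahedral complex all four positions are equivalent and every pair of ligands is adjacent — there is no cis/trans distinction.
Only one geometric arrangement is possible.

1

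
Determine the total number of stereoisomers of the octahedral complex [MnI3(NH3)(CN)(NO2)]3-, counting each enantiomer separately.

In an octahedral complex each vertex has one trans partner and four cis neighbours.
Systematic placement gives 4 geometric isomers: I mer (3 arrangements); I fac (chiral).
One of these lacks any improper symmetry element and so occurs as an enantiomeric pair, giving 4 + 1 = 5 stereoisomers in total.

5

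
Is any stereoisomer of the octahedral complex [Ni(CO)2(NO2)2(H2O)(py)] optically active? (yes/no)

yes

In an octahedral complex each vertex has one trans partner and four cis neighbours.
Working through the distinct placements yields 6 geometric isomers: CO trans, NO2 cis; CO trans, NO2 trans; CO cis, NO2 cis (3 arrangements, 2 chiral); CO cis, NO2 trans.
Of these, 2 lack any improper symmetry element and so occur as enantiomeric pairs, giving 6 + 2 = 8 stereoisomers in total.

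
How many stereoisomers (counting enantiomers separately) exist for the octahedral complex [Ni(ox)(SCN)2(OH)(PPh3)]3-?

6

The six octahedral sites form three mutually perpendicular trans pairs.
Each ox is bidentate and must span two cis positions.
Systematic placement gives 4 geometric isomers: SCN cis (3 arrangements, 2 chiral); SCN trans.
Of these, 2 lack any improper symmetry element and so occur as enantiomeric pairs, giving 4 + 2 = 6 stereoisomers in total.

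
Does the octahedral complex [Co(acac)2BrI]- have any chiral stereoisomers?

yes

The six octahedral sites form three mutually perpendicular trans pairs.
Each acac is bidentate and must span two cis positions.
The distinct arrangements are (2 in all): Br and I mutually trans; Br and I mutually cis (chiral).
One of these lacks any improper symmetry element and so occurs as an enantiomeric pair, giving 2 + 1 = 3 stereoisomers in total.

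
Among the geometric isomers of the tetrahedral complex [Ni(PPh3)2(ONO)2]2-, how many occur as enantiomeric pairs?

All four vertices of a tetrahedron are equivalent and mutually adjacent, so cis/trans isomerism cannot arise.
Only one geometric arrangement is possible.

0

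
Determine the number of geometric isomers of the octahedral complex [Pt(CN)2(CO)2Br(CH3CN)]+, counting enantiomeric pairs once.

An octahedron has six vertices in three trans pairs; every non-trans pair is cis.
Working through the distinct placements yields 6 geometric isomers: CN trans, CO trans; CN cis, CO cis (3 arrangements, 2 chiral); CN cis, CO trans; CN trans, CO cis.

6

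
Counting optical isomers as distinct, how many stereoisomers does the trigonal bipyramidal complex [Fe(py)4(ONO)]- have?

In a trigonal bipyramid the two axial positions differ from the three equatorial ones.
Systematic placement gives 2 geometric isomers: ONO axial; ONO equatorial.
Each arrangement has an internal mirror plane or centre of symmetry, so none is chiral.

2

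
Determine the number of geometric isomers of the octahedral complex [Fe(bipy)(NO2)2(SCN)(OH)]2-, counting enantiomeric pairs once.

The six octahedral sites form three mutually perpendicular trans pairs.
Each bipy is bidentate and must span two cis positions.
There are 4 geometric isomers: NO2 trans; NO2 cis (3 arrangements, 2 chiral).

4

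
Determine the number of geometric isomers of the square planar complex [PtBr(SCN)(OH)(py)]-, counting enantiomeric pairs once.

Systematic placement gives 3 geometric isomers: (Br/SCN trans, OH/py trans); (Br/py trans, OH/SCN trans); (Br/OH trans, SCN/py trans).

3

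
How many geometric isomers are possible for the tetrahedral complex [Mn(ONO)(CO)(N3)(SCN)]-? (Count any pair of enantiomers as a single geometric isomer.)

1

Only one geometric arrangement is possible; it has no improper symmetry element, so it exists as a pair of enantiomers (2 stereoisomers).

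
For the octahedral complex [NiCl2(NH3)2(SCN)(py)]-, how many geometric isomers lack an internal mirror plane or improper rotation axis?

2

An octahedron has six vertices in three trans pairs; every non-trans pair is cis.
Systematic placement gives 6 geometric isomers: Cl trans, NH3 trans; Cl trans, NH3 cis; Cl cis, NH3 cis (3 arrangements, 2 chiral); Cl cis, NH3 trans.
Of these, 2 lack any improper symmetry element and so occur as enantiomeric pairs, giving 6 + 2 = 8 stereoisomers in total.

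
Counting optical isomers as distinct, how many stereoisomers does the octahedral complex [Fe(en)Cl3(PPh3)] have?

2

In an octahedral complex each vertex has one trans partner and four cis neighbours.
Each en is bidentate and must span two cis positions.
Systematic placement gives 2 geometric isomers: Cl mer; Cl fac.
Each arrangement has an internal mirror plane or centre of symmetry, so none is chiral.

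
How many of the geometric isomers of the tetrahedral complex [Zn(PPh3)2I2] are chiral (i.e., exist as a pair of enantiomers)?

In a tetrahedral complex all four positions are equivalent and every pair of ligands is adjacent — there is no cis/trans distinction.
Only one geometric arrangement is possible.

0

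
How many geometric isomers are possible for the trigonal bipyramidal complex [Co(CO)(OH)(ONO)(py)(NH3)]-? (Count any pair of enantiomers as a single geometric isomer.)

10

A trigonal bipyramid has two axial and three equatorial sites, which are chemically inequivalent.
Exhaustive case analysis gives 10 geometric isomers.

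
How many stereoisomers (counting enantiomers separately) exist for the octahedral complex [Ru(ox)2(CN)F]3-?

3

The six octahedral sites form three mutually perpendicular trans pairs.
Each ox is bidentate and must span two cis positions.
Working through the distinct placements yields 2 geometric isomers: CN and F mutually trans; CN and F mutually cis (chiral).
One of these lacks any improper symmetry element and so occurs as an enantiomeric pair, giving 2 + 1 = 3 stereoisomers in total.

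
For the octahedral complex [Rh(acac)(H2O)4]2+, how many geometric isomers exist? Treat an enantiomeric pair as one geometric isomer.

1

An octahedron has six vertices in three trans pairs; every non-trans pair is cis.
Each acac is bidentate and must span two cis positions.
Only one geometric arrangement is possible.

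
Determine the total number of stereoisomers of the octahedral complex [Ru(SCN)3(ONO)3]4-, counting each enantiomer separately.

Systematic placement gives 2 geometric isomers: SCN mer; SCN fac.
Each arrangement has an internal mirror plane or centre of symmetry, so none is chiral.

2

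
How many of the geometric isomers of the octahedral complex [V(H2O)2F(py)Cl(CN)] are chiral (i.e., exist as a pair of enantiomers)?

The six octahedral sites form three mutually perpendicular trans pairs.
Exhaustive case analysis gives 9 geometric isomers.
Of these, 6 lack any improper symmetry element and so occur as enantiomeric pairs, giving 9 + 6 = 15 stereoisomers in total.

6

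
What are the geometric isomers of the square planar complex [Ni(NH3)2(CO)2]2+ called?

cis and trans

A square has two trans pairs of vertices; adjacent vertices are cis.
Working through the distinct placements yields 2 geometric isomers: NH3 cis; NH3 trans.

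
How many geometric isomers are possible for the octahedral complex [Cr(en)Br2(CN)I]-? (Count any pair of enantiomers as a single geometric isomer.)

4

An octahedron has six vertices in three trans pairs; every non-trans pair is cis.
Each en is bidentate and must span two cis positions.
Systematic placement gives 4 geometric isomers: Br trans; Br cis (3 arrangements, 2 chiral).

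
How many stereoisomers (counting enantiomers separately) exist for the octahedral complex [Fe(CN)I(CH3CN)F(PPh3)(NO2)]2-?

The six octahedral sites form three mutually perpendicular trans pairs.
Exhaustive case analysis gives 15 geometric isomers.
Of these, 15 lack any improper symmetry element and so occur as enantiomeric pairs, giving 15 + 15 = 30 stereoisomers in total.

30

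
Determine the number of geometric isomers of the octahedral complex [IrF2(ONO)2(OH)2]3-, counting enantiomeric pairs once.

5

In an octahedral complex each vertex has one trans partner and four cis neighbours.
There are 5 geometric isomers: F trans, ONO trans, OH trans; F trans, ONO cis, OH cis; F cis, ONO trans, OH cis; F cis, ONO cis, OH cis (chiral); F cis, ONO cis, OH trans.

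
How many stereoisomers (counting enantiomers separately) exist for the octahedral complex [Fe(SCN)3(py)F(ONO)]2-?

5

The six octahedral sites form three mutually perpendicular trans pairs.
Working through the distinct placements yields 4 geometric isomers: SCN mer (3 arrangements); SCN fac (chiral).
One of these lacks any improper symmetry element and so occurs as an enantiomeric pair, giving 4 + 1 = 5 stereoisomers in total.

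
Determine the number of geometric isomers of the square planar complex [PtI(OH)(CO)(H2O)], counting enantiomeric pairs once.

In a square planar complex each vertex has one trans partner and two cis neighbours.
Working through the distinct placements yields 3 geometric isomers: (CO/I trans, H2O/OH trans); (CO/OH trans, H2O/I trans); (CO/H2O trans, I/OH trans).

3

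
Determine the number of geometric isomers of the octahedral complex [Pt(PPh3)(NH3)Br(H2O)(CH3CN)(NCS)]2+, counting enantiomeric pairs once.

15

In an octahedral complex each vertex has one trans partner and four cis neighbours.
Exhaustive case analysis gives 15 geometric isomers.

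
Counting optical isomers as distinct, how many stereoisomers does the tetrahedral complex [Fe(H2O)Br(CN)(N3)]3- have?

2

Only one geometric arrangement is possible; it has no improper symmetry element, so it exists as a pair of enantiomers (2 stereoisomers).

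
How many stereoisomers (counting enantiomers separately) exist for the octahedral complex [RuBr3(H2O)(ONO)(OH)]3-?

5

There are 4 geometric isomers: Br mer (3 arrangements); Br fac (chiral).
One of these lacks any improper symmetry element and so occurs as an enantiomeric pair, giving 4 + 1 = 5 stereoisomers in total.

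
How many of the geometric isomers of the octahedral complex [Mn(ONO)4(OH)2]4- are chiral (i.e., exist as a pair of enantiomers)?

0

Working through the distinct placements yields 2 geometric isomers: OH trans; OH cis.
Each arrangement has an internal mirror plane or centre of symmetry, so none is chiral.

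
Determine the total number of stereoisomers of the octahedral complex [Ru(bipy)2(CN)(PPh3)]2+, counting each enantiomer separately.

An octahedron has six vertices in three trans pairs; every non-trans pair is cis.
Each bipy is bidentate and must span two cis positions.
The distinct arrangements are (2 in all): CN and PPh3 mutually trans; CN and PPh3 mutually cis (chiral).
One of these lacks any improper symmetry element and so occurs as an enantiomeric pair, giving 2 + 1 = 3 stereoisomers in total.

3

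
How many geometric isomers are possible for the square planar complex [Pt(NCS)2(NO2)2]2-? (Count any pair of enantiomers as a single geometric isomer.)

In a square planar complex each vertex has one trans partner and two cis neighbours.
There are 2 geometric isomers: NCS cis; NCS trans.

2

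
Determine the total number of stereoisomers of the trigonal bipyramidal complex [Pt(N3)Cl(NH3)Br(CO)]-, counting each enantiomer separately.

20

In a trigonal bipyramid the two axial positions differ from the three equatorial ones.
Exhaustive case analysis gives 10 geometric isomers.
Of these, 10 lack any improper symmetry element and so occur as enantiomeric pairs, giving 10 + 10 = 20 stereoisomers in total.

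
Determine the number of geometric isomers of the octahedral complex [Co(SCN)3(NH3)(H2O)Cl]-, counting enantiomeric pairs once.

4

An octahedron has six vertices in three trans pairs; every non-trans pair is cis.
There are 4 geometric isomers: SCN mer (3 arrangements); SCN fac (chiral).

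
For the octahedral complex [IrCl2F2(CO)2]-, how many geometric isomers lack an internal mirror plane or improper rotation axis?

1

An octahedron has six vertices in three trans pairs; every non-trans pair is cis.
Working through the distinct placements yields 5 geometric isomers: Cl trans, F trans, CO trans; Cl cis, F cis, CO trans; Cl cis, F trans, CO cis; Cl cis, F cis, CO cis (chiral); Cl trans, F cis, CO cis.
One of these lacks any improper symmetry element and so occurs as an enantiomeric pair, giving 5 + 1 = 6 stereoisomers in total.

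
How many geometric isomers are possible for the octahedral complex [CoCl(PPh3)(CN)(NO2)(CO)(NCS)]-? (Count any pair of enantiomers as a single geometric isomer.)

15

An octahedron has six vertices in three trans pairs; every non-trans pair is cis.
Placing the ligands in turn and identifying arrangements related by rotation or reflection leaves 15 distinct geometric isomers.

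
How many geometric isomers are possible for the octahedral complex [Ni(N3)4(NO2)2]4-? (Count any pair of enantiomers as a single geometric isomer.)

In an octahedral complex each vertex has one trans partner and four cis neighbours.
The distinct arrangements are (2 in all): NO2 trans; NO2 cis.

2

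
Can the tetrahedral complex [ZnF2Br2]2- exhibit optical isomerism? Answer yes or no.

no

In a tetrahedral complex all four positions are equivalent and every pair of ligands is adjacent — there is no cis/trans distinction.
Only one geometric arrangement is possible.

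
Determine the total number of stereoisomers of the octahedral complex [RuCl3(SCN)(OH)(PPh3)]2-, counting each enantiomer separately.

An octahedron has six vertices in three trans pairs; every non-trans pair is cis.
The distinct arrangements are (4 in all): Cl mer (3 arrangements); Cl fac (chiral).
One of these lacks any improper symmetry element and so occurs as an enantiomeric pair, giving 4 + 1 = 5 stereoisomers in total.

5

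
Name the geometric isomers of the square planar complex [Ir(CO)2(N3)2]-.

In a square planar complex each vertex has one trans partner and two cis neighbours.
There are 2 geometric isomers: CO cis; CO trans.

cis and trans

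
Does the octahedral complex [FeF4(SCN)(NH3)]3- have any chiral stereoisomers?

Working through the distinct placements yields 2 geometric isomers: SCN and NH3 mutually trans; SCN and NH3 mutually cis.
Each arrangement has an internal mirror plane or centre of symmetry, so none is chiral.

no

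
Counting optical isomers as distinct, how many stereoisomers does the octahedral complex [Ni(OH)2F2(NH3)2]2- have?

6

In an octahedral complex each vertex has one trans partner and four cis neighbours.
Systematic placement gives 5 geometric isomers: OH trans, F trans, NH3 trans; OH cis, F trans, NH3 cis; OH trans, F cis, NH3 cis; OH cis, F cis, NH3 cis (chiral); OH cis, F cis, NH3 trans.
One of these lacks any improper symmetry element and so occurs as an enantiomeric pair, giving 5 + 1 = 6 stereoisomers in total.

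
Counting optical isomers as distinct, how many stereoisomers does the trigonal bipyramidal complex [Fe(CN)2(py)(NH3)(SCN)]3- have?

10

A trigonal bipyramid has two axial and three equatorial sites, which are chemically inequivalent.
Exhaustive case analysis gives 7 geometric isomers.
Of these, 3 lack any improper symmetry element and so occur as enantiomeric pairs, giving 7 + 3 = 10 stereoisomers in total.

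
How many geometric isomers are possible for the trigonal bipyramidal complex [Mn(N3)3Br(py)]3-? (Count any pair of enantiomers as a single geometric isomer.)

Working through the distinct placements yields 4 geometric isomers: Br axial, py equatorial; Br axial, py axial; Br equatorial, py equatorial; Br equatorial, py axial.

4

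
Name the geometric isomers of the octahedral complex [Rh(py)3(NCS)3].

The six octahedral sites form three mutually perpendicular trans pairs.
Working through the distinct placements yields 2 geometric isomers: py mer; py fac.

fac and mer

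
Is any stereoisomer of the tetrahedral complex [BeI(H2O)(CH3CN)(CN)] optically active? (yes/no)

yes

All four vertices of a tetrahedron are equivalent and mutually adjacent, so cis/trans isomerism cannot arise.
Only one geometric arrangement is possible; it has no improper symmetry element, so it exists as a pair of enantiomers (2 stereoisomers).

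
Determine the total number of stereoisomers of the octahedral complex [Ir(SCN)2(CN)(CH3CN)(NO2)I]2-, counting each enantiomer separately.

15

In an octahedral complex each vertex has one trans partner and four cis neighbours.
Exhaustive case analysis gives 9 geometric isomers.
Of these, 6 lack any improper symmetry element and so occur as enantiomeric pairs, giving 9 + 6 = 15 stereoisomers in total.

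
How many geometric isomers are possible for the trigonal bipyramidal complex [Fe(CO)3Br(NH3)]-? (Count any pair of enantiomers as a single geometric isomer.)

A trigonal bipyramid has two axial and three equatorial sites, which are chemically inequivalent.
The distinct arrangements are (4 in all): Br axial, NH3 equatorial; Br axial, NH3 axial; Br equatorial, NH3 equatorial; Br equatorial, NH3 axial.

4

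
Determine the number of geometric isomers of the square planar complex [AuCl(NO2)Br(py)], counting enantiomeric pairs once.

In a square planar complex each vertex has one trans partner and two cis neighbours.
Working through the distinct placements yields 3 geometric isomers: (Br/NO2 trans, Cl/py trans); (Br/py trans, Cl/NO2 trans); (Br/Cl trans, NO2/py trans).

3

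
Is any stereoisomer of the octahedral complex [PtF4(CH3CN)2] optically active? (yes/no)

There are 2 geometric isomers: CH3CN trans; CH3CN cis.
Each arrangement has an internal mirror plane or centre of symmetry, so none is chiral.

no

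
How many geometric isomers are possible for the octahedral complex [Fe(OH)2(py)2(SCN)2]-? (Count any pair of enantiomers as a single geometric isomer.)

5

Systematic placement gives 5 geometric isomers: OH trans, py trans, SCN trans; OH trans, py cis, SCN cis; OH cis, py trans, SCN cis; OH cis, py cis, SCN cis (chiral); OH cis, py cis, SCN trans.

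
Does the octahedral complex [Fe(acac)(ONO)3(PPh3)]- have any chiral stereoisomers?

no

An octahedron has six vertices in three trans pairs; every non-trans pair is cis.
Each acac is bidentate and must span two cis positions.
Working through the distinct placements yields 2 geometric isomers: ONO mer; ONO fac.
Each arrangement has an internal mirror plane or centre of symmetry, so none is chiral.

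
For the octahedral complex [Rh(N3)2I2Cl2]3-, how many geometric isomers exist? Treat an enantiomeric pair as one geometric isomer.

5

In an octahedral complex each vertex has one trans partner and four cis neighbours.
Working through the distinct placements yields 5 geometric isomers: N3 trans, I trans, Cl trans; N3 cis, I cis, Cl trans; N3 trans, I cis, Cl cis; N3 cis, I cis, Cl cis (chiral); N3 cis, I trans, Cl cis.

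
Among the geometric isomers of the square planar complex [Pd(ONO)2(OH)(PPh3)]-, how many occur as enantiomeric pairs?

0

A square has two trans pairs of vertices; adjacent vertices are cis.
The distinct arrangements are (2 in all): ONO cis; ONO trans.
Each arrangement has an internal mirror plane or centre of symmetry, so none is chiral.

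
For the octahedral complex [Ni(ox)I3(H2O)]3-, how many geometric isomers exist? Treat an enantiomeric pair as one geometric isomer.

In an octahedral complex each vertex has one trans partner and four cis neighbours.
Each ox is bidentate and must span two cis positions.
Working through the distinct placements yields 2 geometric isomers: I fac; I mer.

2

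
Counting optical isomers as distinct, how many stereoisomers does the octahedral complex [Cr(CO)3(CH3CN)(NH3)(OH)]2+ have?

5

An octahedron has six vertices in three trans pairs; every non-trans pair is cis.
Systematic placement gives 4 geometric isomers: CO mer (3 arrangements); CO fac (chiral).
One of these lacks any improper symmetry element and so occurs as an enantiomeric pair, giving 4 + 1 = 5 stereoisomers in total.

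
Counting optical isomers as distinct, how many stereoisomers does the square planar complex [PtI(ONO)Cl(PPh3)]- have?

3

In a square planar complex each vertex has one trans partner and two cis neighbours.
Systematic placement gives 3 geometric isomers: (Cl/ONO trans, I/PPh3 trans); (Cl/PPh3 trans, I/ONO trans); (Cl/I trans, ONO/PPh3 trans).
Each arrangement has an internal mirror plane or centre of symmetry, so none is chiral.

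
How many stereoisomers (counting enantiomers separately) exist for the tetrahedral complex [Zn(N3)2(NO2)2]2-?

1

Only one geometric arrangement is possible.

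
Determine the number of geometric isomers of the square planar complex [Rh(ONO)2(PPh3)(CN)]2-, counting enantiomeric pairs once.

In a square planar complex each vertex has one trans partner and two cis neighbours.
Working through the distinct placements yields 2 geometric isomers: ONO cis; ONO trans.

2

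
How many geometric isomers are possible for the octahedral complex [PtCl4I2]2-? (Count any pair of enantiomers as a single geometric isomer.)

2

An octahedron has six vertices in three trans pairs; every non-trans pair is cis.
Working through the distinct placements yields 2 geometric isomers: I trans; I cis.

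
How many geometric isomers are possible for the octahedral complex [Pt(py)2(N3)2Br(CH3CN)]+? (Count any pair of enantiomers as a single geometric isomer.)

6

In an octahedral complex each vertex has one trans partner and four cis neighbours.
The distinct arrangements are (6 in all): py trans, N3 trans; py cis, N3 cis (3 arrangements, 2 chiral); py trans, N3 cis; py cis, N3 trans.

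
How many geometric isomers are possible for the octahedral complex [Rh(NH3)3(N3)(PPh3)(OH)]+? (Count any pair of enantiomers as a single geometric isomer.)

4

An octahedron has six vertices in three trans pairs; every non-trans pair is cis.
Systematic placement gives 4 geometric isomers: NH3 mer (3 arrangements); NH3 fac (chiral).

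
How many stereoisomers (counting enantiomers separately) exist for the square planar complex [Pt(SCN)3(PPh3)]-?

In a square planar complex each vertex has one trans partner and two cis neighbours.
Only one geometric arrangement is possible.

1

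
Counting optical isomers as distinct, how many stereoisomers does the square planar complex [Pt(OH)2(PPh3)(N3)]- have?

In a square planar complex each vertex has one trans partner and two cis neighbours.
Working through the distinct placements yields 2 geometric isomers: OH cis; OH trans.
Each arrangement has an internal mirror plane or centre of symmetry, so none is chiral.

2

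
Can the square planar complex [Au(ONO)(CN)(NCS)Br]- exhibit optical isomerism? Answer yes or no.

no

In a square planar complex each vertex has one trans partner and two cis neighbours.
Systematic placement gives 3 geometric isomers: (Br/NCS trans, CN/ONO trans); (Br/ONO trans, CN/NCS trans); (Br/CN trans, NCS/ONO trans).
Each arrangement has an internal mirror plane or centre of symmetry, so none is chiral.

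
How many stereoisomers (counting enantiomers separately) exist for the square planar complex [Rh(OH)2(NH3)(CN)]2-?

A square has two trans pairs of vertices; adjacent vertices are cis.
There are 2 geometric isomers: OH cis; OH trans.
Each arrangement has an internal mirror plane or centre of symmetry, so none is chiral.

2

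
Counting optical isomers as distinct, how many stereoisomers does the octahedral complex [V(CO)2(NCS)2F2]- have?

Working through the distinct placements yields 5 geometric isomers: CO trans, NCS trans, F trans; CO trans, NCS cis, F cis; CO cis, NCS trans, F cis; CO cis, NCS cis, F cis (chiral); CO cis, NCS cis, F trans.
One of these lacks any improper symmetry element and so occurs as an enantiomeric pair, giving 5 + 1 = 6 stereoisomers in total.

6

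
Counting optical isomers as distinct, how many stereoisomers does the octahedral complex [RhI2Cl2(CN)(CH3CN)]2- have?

In an octahedral complex each vertex has one trans partner and four cis neighbours.
Systematic placement gives 6 geometric isomers: I trans, Cl trans; I cis, Cl cis (3 arrangements, 2 chiral); I trans, Cl cis; I cis, Cl trans.
Of these, 2 lack any improper symmetry element and so occur as enantiomeric pairs, giving 6 + 2 = 8 stereoisomers in total.

8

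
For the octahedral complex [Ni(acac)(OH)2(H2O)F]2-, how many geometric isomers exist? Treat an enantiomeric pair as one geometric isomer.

An octahedron has six vertices in three trans pairs; every non-trans pair is cis.
Each acac is bidentate and must span two cis positions.
There are 4 geometric isomers: OH cis (3 arrangements, 2 chiral); OH trans.

4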